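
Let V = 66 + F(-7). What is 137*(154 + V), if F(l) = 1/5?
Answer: 150837/5 ≈ 30167.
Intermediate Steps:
F(l) = 1/5
V = 331/5 (V = 66 + 1/5 = 331/5 ≈ 66.200)
137*(154 + V) = 137*(154 + 331/5) = 137*(1101/5) = 150837/5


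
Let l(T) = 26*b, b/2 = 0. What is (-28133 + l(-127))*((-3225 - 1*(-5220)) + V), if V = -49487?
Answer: 1336092436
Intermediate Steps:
b = 0 (b = 2*0 = 0)
l(T) = 0 (l(T) = 26*0 = 0)
(-28133 + l(-127))*((-3225 - 1*(-5220)) + V) = (-28133 + 0)*((-3225 - 1*(-5220)) - 49487) = -28133*((-3225 + 5220) - 49487) = -28133*(1995 - 49487) = -28133*(-47492) = 1336092436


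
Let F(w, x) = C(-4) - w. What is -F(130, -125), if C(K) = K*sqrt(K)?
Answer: 130 + 8*I ≈ 130.0 + 8.0*I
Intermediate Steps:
C(K) = K**(3/2)
F(w, x) = -w - 8*I (F(w, x) = (-4)**(3/2) - w = -8*I - w = -w - 8*I)
-F(130, -125) = -(-1*130 - 8*I) = -(-130 - 8*I) = 130 + 8*I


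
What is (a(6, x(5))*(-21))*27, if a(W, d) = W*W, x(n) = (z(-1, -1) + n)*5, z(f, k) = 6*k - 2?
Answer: -20412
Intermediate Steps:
z(f, k) = -2 + 6*k
x(n) = -40 + 5*n (x(n) = ((-2 + 6*(-1)) + n)*5 = ((-2 - 6) + n)*5 = (-8 + n)*5 = -40 + 5*n)
a(W, d) = W²
(a(6, x(5))*(-21))*27 = (6²*(-21))*27 = (36*(-21))*27 = -756*27 = -20412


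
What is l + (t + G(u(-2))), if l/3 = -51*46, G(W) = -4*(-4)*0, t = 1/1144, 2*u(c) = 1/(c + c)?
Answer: -8051471/1144 ≈ -7038.0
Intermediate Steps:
u(c) = 1/(4*c) (u(c) = 1/(2*(c + c)) = 1/(2*((2*c))) = (1/(2*c))/2 = 1/(4*c))
t = 1/1144 ≈ 0.00087413
G(W) = 0 (G(W) = 16*0 = 0)
l = -7038 (l = 3*(-51*46) = 3*(-2346) = -7038)
l + (t + G(u(-2))) = -7038 + (1/1144 + 0) = -7038 + 1/1144 = -8051471/1144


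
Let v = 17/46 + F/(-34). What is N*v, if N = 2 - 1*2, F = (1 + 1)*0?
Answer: 0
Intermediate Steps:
F = 0 (F = 2*0 = 0)
N = 0 (N = 2 - 2 = 0)
v = 17/46 (v = 17/46 + 0/(-34) = 17*(1/46) + 0*(-1/34) = 17/46 + 0 = 17/46 ≈ 0.36957)
N*v = 0*(17/46) = 0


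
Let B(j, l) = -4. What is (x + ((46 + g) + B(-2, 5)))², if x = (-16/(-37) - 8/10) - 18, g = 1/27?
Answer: 13978096441/24950025 ≈ 560.24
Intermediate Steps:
g = 1/27 ≈ 0.037037
x = -3398/185 (x = (-16*(-1/37) - 8*⅒) - 18 = (16/37 - ⅘) - 18 = -68/185 - 18 = -3398/185 ≈ -18.368)
(x + ((46 + g) + B(-2, 5)))² = (-3398/185 + ((46 + 1/27) - 4))² = (-3398/185 + (1243/27 - 4))² = (-3398/185 + 1135/27)² = (118229/4995)² = 13978096441/24950025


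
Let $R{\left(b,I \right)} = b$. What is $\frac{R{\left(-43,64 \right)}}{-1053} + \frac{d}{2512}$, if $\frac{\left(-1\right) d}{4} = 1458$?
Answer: $- \frac{754135}{330642} \approx -2.2808$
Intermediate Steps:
$d = -5832$ ($d = \left(-4\right) 1458 = -5832$)
$\frac{R{\left(-43,64 \right)}}{-1053} + \frac{d}{2512} = - \frac{43}{-1053} - \frac{5832}{2512} = \left(-43\right) \left(- \frac{1}{1053}\right) - \frac{729}{314} = \frac{43}{1053} - \frac{729}{314} = - \frac{754135}{330642}$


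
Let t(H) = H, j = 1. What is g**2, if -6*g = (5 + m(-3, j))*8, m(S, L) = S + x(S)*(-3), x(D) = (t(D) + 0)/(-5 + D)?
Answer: 49/36 ≈ 1.3611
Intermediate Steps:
x(D) = D/(-5 + D) (x(D) = (D + 0)/(-5 + D) = D/(-5 + D))
m(S, L) = S - 3*S/(-5 + S) (m(S, L) = S + (S/(-5 + S))*(-3) = S - 3*S/(-5 + S))
g = -7/6 (g = -(5 - 3*(-8 - 3)/(-5 - 3))*8/6 = -(5 - 3*(-11)/(-8))*8/6 = -(5 - 3*(-1/8)*(-11))*8/6 = -(5 - 33/8)*8/6 = -7*8/48 = -1/6*7 = -7/6 ≈ -1.1667)
g**2 = (-7/6)**2 = 49/36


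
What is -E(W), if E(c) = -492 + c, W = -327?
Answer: 819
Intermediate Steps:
-E(W) = -(-492 - 327) = -1*(-819) = 819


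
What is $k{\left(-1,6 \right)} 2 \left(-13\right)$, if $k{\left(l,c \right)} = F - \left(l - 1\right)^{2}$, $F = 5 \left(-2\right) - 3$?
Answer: $442$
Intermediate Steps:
$F = -13$ ($F = -10 - 3 = -13$)
$k{\left(l,c \right)} = -13 - \left(-1 + l\right)^{2}$ ($k{\left(l,c \right)} = -13 - \left(l - 1\right)^{2} = -13 - \left(-1 + l\right)^{2}$)
$k{\left(-1,6 \right)} 2 \left(-13\right) = \left(-13 - \left(-1 - 1\right)^{2}\right) 2 \left(-13\right) = \left(-13 - \left(-2\right)^{2}\right) 2 \left(-13\right) = \left(-13 - 4\right) 2 \left(-13\right) = \left(-17\right) 2 \left(-13\right) = \left(-34\right) \left(-13\right) = 442$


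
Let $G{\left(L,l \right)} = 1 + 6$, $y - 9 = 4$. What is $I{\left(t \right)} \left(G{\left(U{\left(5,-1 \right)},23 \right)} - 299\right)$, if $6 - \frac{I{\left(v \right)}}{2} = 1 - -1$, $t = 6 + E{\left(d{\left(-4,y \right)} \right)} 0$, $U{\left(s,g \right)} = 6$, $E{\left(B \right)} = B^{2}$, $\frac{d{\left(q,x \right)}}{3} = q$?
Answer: $-2336$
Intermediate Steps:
$y = 13$ ($y = 9 + 4 = 13$)
$d{\left(q,x \right)} = 3 q$
$t = 6$ ($t = 6 + \left(3 \left(-4\right)\right)^{2} \cdot 0 = 6 + \left(-12\right)^{2} \cdot 0 = 6 + 144 \cdot 0 = 6 + 0 = 6$)
$I{\left(v \right)} = 8$ ($I{\left(v \right)} = 12 - 2 \left(1 - -1\right) = 12 - 2 \left(1 + 1\right) = 12 - 4 = 8$)
$G{\left(L,l \right)} = 7$
$I{\left(t \right)} \left(G{\left(U{\left(5,-1 \right)},23 \right)} - 299\right) = 8 \left(7 - 299\right) = 8 \left(-292\right) = -2336$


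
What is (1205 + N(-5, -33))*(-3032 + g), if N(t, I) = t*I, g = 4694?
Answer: 2276940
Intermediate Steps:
N(t, I) = I*t
(1205 + N(-5, -33))*(-3032 + g) = (1205 - 33*(-5))*(-3032 + 4694) = (1205 + 165)*1662 = 1370*1662 = 2276940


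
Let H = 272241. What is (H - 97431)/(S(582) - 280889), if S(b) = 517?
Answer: -87405/140186 ≈ -0.62349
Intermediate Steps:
(H - 97431)/(S(582) - 280889) = (272241 - 97431)/(517 - 280889) = 174810/(-280372) = 174810*(-1/280372) = -87405/140186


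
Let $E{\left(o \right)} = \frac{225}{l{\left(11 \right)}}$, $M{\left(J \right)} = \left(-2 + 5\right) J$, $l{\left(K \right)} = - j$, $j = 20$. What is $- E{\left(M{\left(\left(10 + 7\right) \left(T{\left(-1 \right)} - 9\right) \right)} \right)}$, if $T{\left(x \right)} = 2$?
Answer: $\frac{45}{4} \approx 11.25$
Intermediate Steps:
$l{\left(K \right)} = -20$ ($l{\left(K \right)} = \left(-1\right) 20 = -20$)
$M{\left(J \right)} = 3 J$
$E{\left(o \right)} = - \frac{45}{4}$ ($E{\left(o \right)} = \frac{225}{-20} = 225 \left(- \frac{1}{20}\right) = - \frac{45}{4}$)
$- E{\left(M{\left(\left(10 + 7\right) \left(T{\left(-1 \right)} - 9\right) \right)} \right)} = \left(-1\right) \left(- \frac{45}{4}\right) = \frac{45}{4}$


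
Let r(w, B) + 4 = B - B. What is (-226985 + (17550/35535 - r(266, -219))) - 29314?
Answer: -607161685/2369 ≈ -2.5629e+5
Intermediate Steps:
r(w, B) = -4 (r(w, B) = -4 + (B - B) = -4 + 0 = -4)
(-226985 + (17550/35535 - r(266, -219))) - 29314 = (-226985 + (17550/35535 - 1*(-4))) - 29314 = (-226985 + (17550*(1/35535) + 4)) - 29314 = (-226985 + (1170/2369 + 4)) - 29314 = (-226985 + 10646/2369) - 29314 = -537716819/2369 - 29314 = -607161685/2369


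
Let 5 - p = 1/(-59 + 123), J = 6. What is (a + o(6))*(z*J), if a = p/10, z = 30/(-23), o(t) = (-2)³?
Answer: 43209/736 ≈ 58.708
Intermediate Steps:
p = 319/64 (p = 5 - 1/(-59 + 123) = 5 - 1/64 = 319/64 ≈ 4.9844)
o(t) = -8
z = -30/23 (z = 30*(-1/23) = -30/23 ≈ -1.3043)
a = 319/640 (a = (319/64)/10 = (319/64)*(⅒) = 319/640 ≈ 0.49844)
(a + o(6))*(z*J) = (319/640 - 8)*(-30/23*6) = -4801/640*(-180/23) = 43209/736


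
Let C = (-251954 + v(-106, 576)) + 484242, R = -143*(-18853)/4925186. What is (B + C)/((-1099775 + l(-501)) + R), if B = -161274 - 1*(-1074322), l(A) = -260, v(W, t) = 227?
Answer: -5642110849718/5417874285531 ≈ -1.0414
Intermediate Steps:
R = 2695979/4925186 (R = 2695979*(1/4925186) = 2695979/4925186 ≈ 0.54739)
B = 913048 (B = -161274 + 1074322 = 913048)
C = 232515 (C = (-251954 + 227) + 484242 = -251727 + 484242 = 232515)
(B + C)/((-1099775 + l(-501)) + R) = (913048 + 232515)/((-1099775 - 260) + 2695979/4925186) = 1145563/(-1100035 + 2695979/4925186) = 1145563/(-5417874285531/4925186) = 1145563*(-4925186/5417874285531) = -5642110849718/5417874285531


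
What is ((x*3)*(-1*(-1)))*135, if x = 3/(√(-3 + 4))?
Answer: 1215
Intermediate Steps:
x = 3 (x = 3/(√1) = 3/1 = 3*1 = 3)
((x*3)*(-1*(-1)))*135 = ((3*3)*(-1*(-1)))*135 = (9*1)*135 = 9*135 = 1215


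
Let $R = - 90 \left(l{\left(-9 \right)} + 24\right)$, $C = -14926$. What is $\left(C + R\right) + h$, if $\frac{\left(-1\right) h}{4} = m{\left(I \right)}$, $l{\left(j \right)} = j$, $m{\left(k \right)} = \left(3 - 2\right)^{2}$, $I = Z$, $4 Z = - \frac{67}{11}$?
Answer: $-16280$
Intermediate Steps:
$Z = - \frac{67}{44}$ ($Z = \frac{\left(-67\right) \frac{1}{11}}{4} = \frac{1}{4} \left(- \frac{67}{11}\right) = - \frac{67}{44} \approx -1.5227$)
$I = - \frac{67}{44} \approx -1.5227$
$m{\left(k \right)} = 1$ ($m{\left(k \right)} = 1^{2} = 1$)
$h = -4$ ($h = \left(-4\right) 1 = -4$)
$R = -1350$ ($R = - 90 \left(-9 + 24\right) = \left(-90\right) 15 = -1350$)
$\left(C + R\right) + h = \left(-14926 - 1350\right) - 4 = -16276 - 4 = -16280$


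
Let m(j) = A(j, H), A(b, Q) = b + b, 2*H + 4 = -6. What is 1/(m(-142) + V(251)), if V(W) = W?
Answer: -1/33 ≈ -0.030303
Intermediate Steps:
H = -5 (H = -2 + (½)*(-6) = -2 - 3 = -5)
A(b, Q) = 2*b
m(j) = 2*j
1/(m(-142) + V(251)) = 1/(2*(-142) + 251) = 1/(-284 + 251) = 1/(-33) = -1/33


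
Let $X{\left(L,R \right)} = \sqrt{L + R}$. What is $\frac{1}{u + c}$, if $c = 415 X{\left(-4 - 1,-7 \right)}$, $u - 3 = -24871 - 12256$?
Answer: $- \frac{9281}{345064519} - \frac{415 i \sqrt{3}}{690129038} \approx -2.6896 \cdot 10^{-5} - 1.0415 \cdot 10^{-6} i$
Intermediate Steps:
$u = -37124$ ($u = 3 - 37127 = -37124$)
$c = 830 i \sqrt{3}$ ($c = 415 \sqrt{\left(-4 - 1\right) - 7} = 415 \sqrt{-5 - 7} = 415 \sqrt{-12} = 415 \cdot 2 i \sqrt{3} = 830 i \sqrt{3} \approx 1437.6 i$)
$\frac{1}{u + c} = \frac{1}{-37124 + 830 i \sqrt{3}}$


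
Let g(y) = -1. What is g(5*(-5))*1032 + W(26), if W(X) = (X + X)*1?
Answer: -980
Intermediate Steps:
W(X) = 2*X (W(X) = (2*X)*1 = 2*X)
g(5*(-5))*1032 + W(26) = -1*1032 + 2*26 = -1032 + 52 = -980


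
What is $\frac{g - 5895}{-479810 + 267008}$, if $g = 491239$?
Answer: $- \frac{8368}{3669} \approx -2.2807$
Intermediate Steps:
$\frac{g - 5895}{-479810 + 267008} = \frac{491239 - 5895}{-479810 + 267008} = \frac{485344}{-212802} = 485344 \left(- \frac{1}{212802}\right) = - \frac{8368}{3669}$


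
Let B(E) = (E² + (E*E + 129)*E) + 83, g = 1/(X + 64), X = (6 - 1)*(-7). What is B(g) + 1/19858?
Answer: 42353285937/484316762 ≈ 87.450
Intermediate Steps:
X = -35 (X = 5*(-7) = -35)
g = 1/29 (g = 1/(-35 + 64) = 1/29 ≈ 0.034483)
B(E) = 83 + E² + E*(129 + E²) (B(E) = (E² + (E² + 129)*E) + 83 = (E² + (129 + E²)*E) + 83 = (E² + E*(129 + E²)) + 83 = 83 + E² + E*(129 + E²))
B(g) + 1/19858 = (83 + (1/29)² + (1/29)³ + 129*(1/29)) + 1/19858 = (83 + 1/841 + 1/24389 + 129/29) + 1/19858 = 2132806/24389 + 1/19858 = 42353285937/484316762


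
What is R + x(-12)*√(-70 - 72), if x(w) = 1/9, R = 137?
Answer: 137 + I*√142/9 ≈ 137.0 + 1.324*I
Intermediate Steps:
x(w) = ⅑
R + x(-12)*√(-70 - 72) = 137 + √(-70 - 72)/9 = 137 + √(-142)/9 = 137 + (I*√142)/9 = 137 + I*√142/9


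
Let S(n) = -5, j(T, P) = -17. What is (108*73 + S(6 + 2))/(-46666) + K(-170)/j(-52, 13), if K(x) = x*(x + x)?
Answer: -158672279/46666 ≈ -3400.2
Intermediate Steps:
K(x) = 2*x² (K(x) = x*(2*x) = 2*x²)
(108*73 + S(6 + 2))/(-46666) + K(-170)/j(-52, 13) = (108*73 - 5)/(-46666) + (2*(-170)²)/(-17) = (7884 - 5)*(-1/46666) + (2*28900)*(-1/17) = 7879*(-1/46666) + 57800*(-1/17) = -7879/46666 - 3400 = -158672279/46666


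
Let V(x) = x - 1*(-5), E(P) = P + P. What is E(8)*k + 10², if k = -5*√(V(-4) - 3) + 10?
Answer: 260 - 80*I*√2 ≈ 260.0 - 113.14*I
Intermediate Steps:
E(P) = 2*P
V(x) = 5 + x (V(x) = x + 5 = 5 + x)
k = 10 - 5*I*√2 (k = -5*√((5 - 4) - 3) + 10 = -5*√(1 - 3) + 10 = -5*I*√2 + 10 = 10 - 5*I*√2 ≈ 10.0 - 7.0711*I)
E(8)*k + 10² = (2*8)*(10 - 5*I*√2) + 10² = 16*(10 - 5*I*√2) + 100 = (160 - 80*I*√2) + 100 = 260 - 80*I*√2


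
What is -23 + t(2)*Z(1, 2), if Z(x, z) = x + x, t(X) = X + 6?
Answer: -7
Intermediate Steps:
t(X) = 6 + X
Z(x, z) = 2*x
-23 + t(2)*Z(1, 2) = -23 + (6 + 2)*(2*1) = -23 + 8*2 = -23 + 16 = -7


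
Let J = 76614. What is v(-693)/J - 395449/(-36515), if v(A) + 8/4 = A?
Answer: 30271551761/2797560210 ≈ 10.821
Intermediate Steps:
v(A) = -2 + A
v(-693)/J - 395449/(-36515) = (-2 - 693)/76614 - 395449/(-36515) = -695*1/76614 - 395449*(-1/36515) = -695/76614 + 395449/36515 = 30271551761/2797560210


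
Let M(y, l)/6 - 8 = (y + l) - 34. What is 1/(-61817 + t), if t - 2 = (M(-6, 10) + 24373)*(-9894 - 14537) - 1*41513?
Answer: -1/592335199 ≈ -1.6882e-9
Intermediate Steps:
M(y, l) = -156 + 6*l + 6*y (M(y, l) = 48 + 6*((y + l) - 34) = 48 + 6*((l + y) - 34) = 48 + 6*(-34 + l + y) = 48 + (-204 + 6*l + 6*y) = -156 + 6*l + 6*y)
t = -592273382 (t = 2 + (((-156 + 6*10 + 6*(-6)) + 24373)*(-9894 - 14537) - 1*41513) = 2 + (((-156 + 60 - 36) + 24373)*(-24431) - 41513) = 2 + ((-132 + 24373)*(-24431) - 41513) = 2 + (24241*(-24431) - 41513) = 2 + (-592231871 - 41513) = 2 - 592273384 = -592273382)
1/(-61817 + t) = 1/(-61817 - 592273382) = 1/(-592335199) = -1/592335199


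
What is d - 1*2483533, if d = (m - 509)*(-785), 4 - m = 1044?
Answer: -1267568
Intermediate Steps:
m = -1040 (m = 4 - 1*1044 = 4 - 1044 = -1040)
d = 1215965 (d = (-1040 - 509)*(-785) = -1549*(-785) = 1215965)
d - 1*2483533 = 1215965 - 1*2483533 = 1215965 - 2483533 = -1267568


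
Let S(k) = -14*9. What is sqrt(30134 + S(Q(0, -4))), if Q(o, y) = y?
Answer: 22*sqrt(62) ≈ 173.23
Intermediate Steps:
S(k) = -126
sqrt(30134 + S(Q(0, -4))) = sqrt(30134 - 126) = sqrt(30008) = 22*sqrt(62)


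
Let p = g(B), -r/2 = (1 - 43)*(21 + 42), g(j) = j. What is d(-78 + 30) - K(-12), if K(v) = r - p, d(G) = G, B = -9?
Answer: -5349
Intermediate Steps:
r = 5292 (r = -2*(1 - 43)*(21 + 42) = -(-84)*63 = -2*(-2646) = 5292)
p = -9
K(v) = 5301 (K(v) = 5292 - 1*(-9) = 5292 + 9 = 5301)
d(-78 + 30) - K(-12) = (-78 + 30) - 1*5301 = -48 - 5301 = -5349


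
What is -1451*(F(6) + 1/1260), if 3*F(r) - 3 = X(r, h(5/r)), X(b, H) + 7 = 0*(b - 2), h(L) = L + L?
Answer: 2436229/1260 ≈ 1933.5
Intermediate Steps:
h(L) = 2*L
X(b, H) = -7 (X(b, H) = -7 + 0*(b - 2) = -7 + 0*(-2 + b) = -7 + 0 = -7)
F(r) = -4/3 (F(r) = 1 + (1/3)*(-7) = 1 - 7/3 = -4/3)
-1451*(F(6) + 1/1260) = -1451*(-4/3 + 1/1260) = -1451*(-1679/1260) = 2436229/1260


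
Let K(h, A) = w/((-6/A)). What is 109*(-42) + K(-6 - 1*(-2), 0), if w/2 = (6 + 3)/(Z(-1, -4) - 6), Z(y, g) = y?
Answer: -4578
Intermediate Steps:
w = -18/7 (w = 2*((6 + 3)/(-1 - 6)) = 2*(9/(-7)) = 2*(9*(-1/7)) = 2*(-9/7) = -18/7 ≈ -2.5714)
K(h, A) = 3*A/7 (K(h, A) = -18*(-A/6)/7 = -(-3)*A/7 = 3*A/7)
109*(-42) + K(-6 - 1*(-2), 0) = 109*(-42) + (3/7)*0 = -4578 + 0 = -4578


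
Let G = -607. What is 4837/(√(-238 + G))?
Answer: -4837*I*√5/65 ≈ -166.4*I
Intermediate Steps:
4837/(√(-238 + G)) = 4837/(√(-238 - 607)) = 4837/(√(-845)) = 4837/((13*I*√5)) = 4837*(-I*√5/65) = -4837*I*√5/65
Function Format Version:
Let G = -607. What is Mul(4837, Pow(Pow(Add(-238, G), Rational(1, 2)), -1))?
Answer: Mul(Rational(-4837, 65), I, Pow(5, Rational(1, 2))) ≈ Mul(-166.40, I)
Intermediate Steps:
Mul(4837, Pow(Pow(Add(-238, G), Rational(1, 2)), -1)) = Mul(4837, Pow(Pow(Add(-238, -607), Rational(1, 2)), -1)) = Mul(4837, Pow(Pow(-845, Rational(1, 2)), -1)) = Mul(4837, Pow(Mul(13, I, Pow(5, Rational(1, 2))), -1)) = Mul(4837, Mul(Rational(-1, 65), I, Pow(5, Rational(1, 2)))) = Mul(Rational(-4837, 65), I, Pow(5, Rational(1, 2)))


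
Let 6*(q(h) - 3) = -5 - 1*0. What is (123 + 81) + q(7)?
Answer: 1237/6 ≈ 206.17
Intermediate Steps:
q(h) = 13/6 (q(h) = 3 + (-5 - 1*0)/6 = 3 + (-5 + 0)/6 = 3 + (1/6)*(-5) = 3 - 5/6 = 13/6)
(123 + 81) + q(7) = (123 + 81) + 13/6 = 204 + 13/6 = 1237/6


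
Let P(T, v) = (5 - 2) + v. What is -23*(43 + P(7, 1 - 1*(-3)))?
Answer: -1150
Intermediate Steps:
P(T, v) = 3 + v
-23*(43 + P(7, 1 - 1*(-3))) = -23*(43 + (3 + (1 - 1*(-3)))) = -23*(43 + (3 + (1 + 3))) = -23*(43 + (3 + 4)) = -23*(43 + 7) = -23*50 = -1150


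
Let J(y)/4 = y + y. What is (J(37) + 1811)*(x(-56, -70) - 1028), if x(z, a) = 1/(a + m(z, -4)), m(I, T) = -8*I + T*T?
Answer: -853400317/394 ≈ -2.1660e+6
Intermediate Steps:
J(y) = 8*y (J(y) = 4*(y + y) = 4*(2*y) = 8*y)
m(I, T) = T² - 8*I (m(I, T) = -8*I + T² = T² - 8*I)
x(z, a) = 1/(16 + a - 8*z) (x(z, a) = 1/(a + ((-4)² - 8*z)) = 1/(a + (16 - 8*z)) = 1/(16 + a - 8*z))
(J(37) + 1811)*(x(-56, -70) - 1028) = (8*37 + 1811)*(1/(16 - 70 - 8*(-56)) - 1028) = (296 + 1811)*(1/(16 - 70 + 448) - 1028) = 2107*(1/394 - 1028) = 2107*(-405031/394) = -853400317/394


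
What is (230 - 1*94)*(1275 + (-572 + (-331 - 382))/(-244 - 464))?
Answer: 30735490/177 ≈ 1.7365e+5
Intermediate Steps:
(230 - 1*94)*(1275 + (-572 + (-331 - 382))/(-244 - 464)) = (230 - 94)*(1275 + (-572 - 713)/(-708)) = 136*(1275 - 1285*(-1/708)) = 136*(1275 + 1285/708) = 136*(903985/708) = 30735490/177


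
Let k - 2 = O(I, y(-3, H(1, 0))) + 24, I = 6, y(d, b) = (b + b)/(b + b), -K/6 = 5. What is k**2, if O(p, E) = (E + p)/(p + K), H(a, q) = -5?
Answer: 380689/576 ≈ 660.92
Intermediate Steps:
K = -30 (K = -6*5 = -30)
y(d, b) = 1 (y(d, b) = (2*b)/((2*b)) = (2*b)*(1/(2*b)) = 1)
O(p, E) = (E + p)/(-30 + p) (O(p, E) = (E + p)/(p - 30) = (E + p)/(-30 + p))
k = 617/24 (k = 2 + ((1 + 6)/(-30 + 6) + 24) = 2 + (7/(-24) + 24) = 2 + (-1/24*7 + 24) = 2 + (-7/24 + 24) = 2 + 569/24 = 617/24 ≈ 25.708)
k**2 = (617/24)**2 = 380689/576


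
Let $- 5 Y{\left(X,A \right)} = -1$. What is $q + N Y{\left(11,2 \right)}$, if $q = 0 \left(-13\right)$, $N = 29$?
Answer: $\frac{29}{5} \approx 5.8$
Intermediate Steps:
$Y{\left(X,A \right)} = \frac{1}{5}$ ($Y{\left(X,A \right)} = \left(- \frac{1}{5}\right) \left(-1\right) = \frac{1}{5}$)
$q = 0$
$q + N Y{\left(11,2 \right)} = 0 + 29 \cdot \frac{1}{5} = 0 + \frac{29}{5} = \frac{29}{5}$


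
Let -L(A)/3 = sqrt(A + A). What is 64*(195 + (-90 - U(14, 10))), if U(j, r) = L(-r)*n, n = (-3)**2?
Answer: 6720 + 3456*I*sqrt(5) ≈ 6720.0 + 7727.9*I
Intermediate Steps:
n = 9
L(A) = -3*sqrt(2)*sqrt(A) (L(A) = -3*sqrt(A + A) = -3*sqrt(2)*sqrt(A))
U(j, r) = -27*sqrt(2)*sqrt(-r) (U(j, r) = -3*sqrt(2)*sqrt(-r)*9 = -27*sqrt(2)*sqrt(-r))
64*(195 + (-90 - U(14, 10))) = 64*(195 + (-90 - (-27)*sqrt(2)*sqrt(-1*10))) = 64*(195 + (-90 - (-27)*sqrt(2)*sqrt(-10))) = 64*(195 + (-90 - (-27)*sqrt(2)*I*sqrt(10))) = 64*(195 + (-90 - (-54)*I*sqrt(5))) = 64*(195 + (-90 + 54*I*sqrt(5))) = 64*(105 + 54*I*sqrt(5)) = 6720 + 3456*I*sqrt(5)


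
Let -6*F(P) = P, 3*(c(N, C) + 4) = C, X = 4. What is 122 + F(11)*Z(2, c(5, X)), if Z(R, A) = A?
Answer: 1142/9 ≈ 126.89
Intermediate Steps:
c(N, C) = -4 + C/3
F(P) = -P/6
122 + F(11)*Z(2, c(5, X)) = 122 + (-⅙*11)*(-4 + (⅓)*4) = 122 - 11*(-4 + 4/3)/6 = 122 - 11/6*(-8/3) = 122 + 44/9 = 1142/9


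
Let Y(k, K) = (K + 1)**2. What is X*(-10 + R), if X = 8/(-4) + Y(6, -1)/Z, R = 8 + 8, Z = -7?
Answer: -12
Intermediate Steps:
Y(k, K) = (1 + K)**2
R = 16
X = -2 (X = 8/(-4) + (1 - 1)**2/(-7) = 8*(-1/4) + 0**2*(-1/7) = -2 + 0*(-1/7) = -2 + 0 = -2)
X*(-10 + R) = -2*(-10 + 16) = -2*6 = -12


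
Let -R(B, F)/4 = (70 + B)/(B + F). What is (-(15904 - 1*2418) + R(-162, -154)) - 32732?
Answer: -3651314/79 ≈ -46219.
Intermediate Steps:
R(B, F) = -4*(70 + B)/(B + F)
(-(15904 - 1*2418) + R(-162, -154)) - 32732 = (-(15904 - 1*2418) + 4*(-70 - 1*(-162))/(-162 - 154)) - 32732 = (-(15904 - 2418) + 4*(-70 + 162)/(-316)) - 32732 = (-1*13486 + 4*(-1/316)*92) - 32732 = (-13486 - 92/79) - 32732 = -1065486/79 - 32732 = -3651314/79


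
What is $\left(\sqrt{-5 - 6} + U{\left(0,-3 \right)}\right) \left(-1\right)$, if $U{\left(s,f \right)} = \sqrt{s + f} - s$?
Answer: $i \left(- \sqrt{3} - \sqrt{11}\right) \approx - 5.0487 i$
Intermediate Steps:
$U{\left(s,f \right)} = \sqrt{f + s} - s$
$\left(\sqrt{-5 - 6} + U{\left(0,-3 \right)}\right) \left(-1\right) = \left(\sqrt{-5 - 6} + \left(\sqrt{-3 + 0} - 0\right)\right) \left(-1\right) = \left(\sqrt{-11} + \left(\sqrt{-3} + 0\right)\right) \left(-1\right) = \left(i \sqrt{11} + \left(i \sqrt{3} + 0\right)\right) \left(-1\right) = \left(i \sqrt{11} + i \sqrt{3}\right) \left(-1\right) = \left(i \sqrt{3} + i \sqrt{11}\right) \left(-1\right) = - i \sqrt{3} - i \sqrt{11}$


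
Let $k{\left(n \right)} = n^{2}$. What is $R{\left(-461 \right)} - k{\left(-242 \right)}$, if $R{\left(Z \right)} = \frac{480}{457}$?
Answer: $- \frac{26763268}{457} \approx -58563.0$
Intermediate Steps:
$R{\left(Z \right)} = \frac{480}{457}$ ($R{\left(Z \right)} = 480 \cdot \frac{1}{457} = \frac{480}{457}$)
$R{\left(-461 \right)} - k{\left(-242 \right)} = \frac{480}{457} - \left(-242\right)^{2} = \frac{480}{457} - 58564 = - \frac{26763268}{457}$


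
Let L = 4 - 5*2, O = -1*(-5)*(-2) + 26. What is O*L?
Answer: -96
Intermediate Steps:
O = 16 (O = 5*(-2) + 26 = -10 + 26 = 16)
L = -6 (L = 4 - 10 = -6)
O*L = 16*(-6) = -96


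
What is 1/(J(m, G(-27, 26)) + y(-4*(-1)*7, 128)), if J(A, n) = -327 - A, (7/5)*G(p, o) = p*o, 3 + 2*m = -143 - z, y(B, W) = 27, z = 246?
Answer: -1/104 ≈ -0.0096154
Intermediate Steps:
m = -196 (m = -3/2 + (-143 - 1*246)/2 = -3/2 + (-143 - 246)/2 = -3/2 + (½)*(-389) = -3/2 - 389/2 = -196)
G(p, o) = 5*o*p/7 (G(p, o) = 5*(p*o)/7 = 5*(o*p)/7 = 5*o*p/7)
1/(J(m, G(-27, 26)) + y(-4*(-1)*7, 128)) = 1/((-327 - 1*(-196)) + 27) = 1/((-327 + 196) + 27) = 1/(-131 + 27) = 1/(-104) = -1/104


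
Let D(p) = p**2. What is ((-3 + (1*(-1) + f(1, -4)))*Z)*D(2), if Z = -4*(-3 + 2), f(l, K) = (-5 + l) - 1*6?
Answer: -224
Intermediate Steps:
f(l, K) = -11 + l (f(l, K) = (-5 + l) - 6 = -11 + l)
Z = 4 (Z = -4*(-1) = 4)
((-3 + (1*(-1) + f(1, -4)))*Z)*D(2) = ((-3 + (1*(-1) + (-11 + 1)))*4)*2**2 = ((-3 + (-1 - 10))*4)*4 = ((-3 - 11)*4)*4 = -14*4*4 = -56*4 = -224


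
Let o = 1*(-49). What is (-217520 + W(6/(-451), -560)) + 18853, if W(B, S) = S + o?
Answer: -199276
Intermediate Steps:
o = -49
W(B, S) = -49 + S (W(B, S) = S - 49 = -49 + S)
(-217520 + W(6/(-451), -560)) + 18853 = (-217520 + (-49 - 560)) + 18853 = (-217520 - 609) + 18853 = -218129 + 18853 = -199276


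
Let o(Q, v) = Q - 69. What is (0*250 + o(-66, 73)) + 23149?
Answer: 23014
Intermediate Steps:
o(Q, v) = -69 + Q
(0*250 + o(-66, 73)) + 23149 = (0*250 + (-69 - 66)) + 23149 = (0 - 135) + 23149 = -135 + 23149 = 23014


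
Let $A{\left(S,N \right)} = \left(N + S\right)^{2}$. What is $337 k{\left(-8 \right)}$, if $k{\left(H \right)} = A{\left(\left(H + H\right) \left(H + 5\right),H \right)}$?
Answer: $539200$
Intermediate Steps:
$k{\left(H \right)} = \left(H + 2 H \left(5 + H\right)\right)^{2}$ ($k{\left(H \right)} = \left(H + \left(H + H\right) \left(H + 5\right)\right)^{2} = \left(H + 2 H \left(5 + H\right)\right)^{2}$)
$337 k{\left(-8 \right)} = 337 \left(-8\right)^{2} \left(11 + 2 \left(-8\right)\right)^{2} = 337 \cdot 64 \left(11 - 16\right)^{2} = 337 \cdot 64 \left(-5\right)^{2} = 337 \cdot 64 \cdot 25 = 337 \cdot 1600 = 539200$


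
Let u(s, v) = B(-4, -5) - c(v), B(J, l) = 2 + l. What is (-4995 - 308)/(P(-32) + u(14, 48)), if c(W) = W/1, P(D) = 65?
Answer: -5303/14 ≈ -378.79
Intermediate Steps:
c(W) = W (c(W) = W*1 = W)
u(s, v) = -3 - v (u(s, v) = (2 - 5) - v = -3 - v)
(-4995 - 308)/(P(-32) + u(14, 48)) = (-4995 - 308)/(65 + (-3 - 1*48)) = -5303/(65 + (-3 - 48)) = -5303/(65 - 51) = -5303/14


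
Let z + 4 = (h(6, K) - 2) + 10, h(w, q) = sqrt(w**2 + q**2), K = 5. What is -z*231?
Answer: -924 - 231*sqrt(61) ≈ -2728.2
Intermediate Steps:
h(w, q) = sqrt(q**2 + w**2)
z = 4 + sqrt(61) (z = -4 + ((sqrt(5**2 + 6**2) - 2) + 10) = -4 + ((sqrt(25 + 36) - 2) + 10) = -4 + ((sqrt(61) - 2) + 10) = -4 + ((-2 + sqrt(61)) + 10) = -4 + (8 + sqrt(61)) = 4 + sqrt(61) ≈ 11.810)
-z*231 = -(4 + sqrt(61))*231 = -(924 + 231*sqrt(61)) = -924 - 231*sqrt(61)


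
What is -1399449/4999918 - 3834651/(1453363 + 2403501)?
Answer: -1116837501207/876545624416 ≈ -1.2741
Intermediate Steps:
-1399449/4999918 - 3834651/(1453363 + 2403501) = -1399449*1/4999918 - 3834651/3856864 = -1399449/4999918 - 3834651*1/3856864 = -1399449/4999918 - 3834651/3856864 = -1116837501207/876545624416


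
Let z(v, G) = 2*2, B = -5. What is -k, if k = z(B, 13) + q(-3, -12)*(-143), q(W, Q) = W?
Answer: -433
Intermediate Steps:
z(v, G) = 4
k = 433 (k = 4 - 3*(-143) = 4 + 429 = 433)
-k = -1*433 = -433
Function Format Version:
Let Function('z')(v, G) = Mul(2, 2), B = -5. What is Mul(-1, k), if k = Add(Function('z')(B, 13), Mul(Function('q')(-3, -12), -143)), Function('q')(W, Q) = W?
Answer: -433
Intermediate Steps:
Function('z')(v, G) = 4
k = 433 (k = Add(4, Mul(-3, -143)) = Add(4, 429) = 433)
Mul(-1, k) = Mul(-1, 433) = -433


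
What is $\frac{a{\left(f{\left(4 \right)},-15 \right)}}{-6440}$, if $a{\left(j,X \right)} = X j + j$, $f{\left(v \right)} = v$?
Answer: $\frac{1}{115} \approx 0.0086956$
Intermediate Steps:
$a{\left(j,X \right)} = j + X j$
$\frac{a{\left(f{\left(4 \right)},-15 \right)}}{-6440} = \frac{4 \left(1 - 15\right)}{-6440} = 4 \left(-14\right) \left(- \frac{1}{6440}\right) = \left(-56\right) \left(- \frac{1}{6440}\right) = \frac{1}{115}$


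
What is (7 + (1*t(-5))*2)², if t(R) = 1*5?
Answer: 289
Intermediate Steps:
t(R) = 5
(7 + (1*t(-5))*2)² = (7 + (1*5)*2)² = (7 + 5*2)² = (7 + 10)² = 17² = 289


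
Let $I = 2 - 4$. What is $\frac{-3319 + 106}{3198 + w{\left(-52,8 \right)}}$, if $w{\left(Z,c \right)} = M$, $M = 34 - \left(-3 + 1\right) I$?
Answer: $- \frac{1071}{1076} \approx -0.99535$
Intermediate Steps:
$I = -2$
$M = 30$ ($M = 34 - \left(-3 + 1\right) \left(-2\right) = 34 - \left(-2\right) \left(-2\right) = 34 - 4 = 30$)
$w{\left(Z,c \right)} = 30$
$\frac{-3319 + 106}{3198 + w{\left(-52,8 \right)}} = \frac{-3319 + 106}{3198 + 30} = - \frac{3213}{3228} = \left(-3213\right) \frac{1}{3228} = - \frac{1071}{1076}$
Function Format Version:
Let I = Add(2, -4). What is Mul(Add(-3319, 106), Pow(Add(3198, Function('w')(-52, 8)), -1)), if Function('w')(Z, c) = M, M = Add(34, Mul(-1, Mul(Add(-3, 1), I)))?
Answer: Rational(-1071, 1076) ≈ -0.99535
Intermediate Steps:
I = -2
M = 30 (M = Add(34, Mul(-1, Mul(Add(-3, 1), -2))) = Add(34, Mul(-1, Mul(-2, -2))) = Add(34, Mul(-1, 4)) = Add(34, -4) = 30)
Function('w')(Z, c) = 30
Mul(Add(-3319, 106), Pow(Add(3198, Function('w')(-52, 8)), -1)) = Mul(Add(-3319, 106), Pow(Add(3198, 30), -1)) = Mul(-3213, Pow(3228, -1)) = Mul(-3213, Rational(1, 3228)) = Rational(-1071, 1076)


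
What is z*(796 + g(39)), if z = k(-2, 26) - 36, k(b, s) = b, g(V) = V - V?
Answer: -30248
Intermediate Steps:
g(V) = 0
z = -38 (z = -2 - 36 = -38)
z*(796 + g(39)) = -38*(796 + 0) = -38*796 = -30248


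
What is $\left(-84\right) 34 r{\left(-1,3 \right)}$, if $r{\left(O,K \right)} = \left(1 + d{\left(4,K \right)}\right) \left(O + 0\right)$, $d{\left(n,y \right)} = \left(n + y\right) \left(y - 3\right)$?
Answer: $2856$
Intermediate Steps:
$d{\left(n,y \right)} = \left(-3 + y\right) \left(n + y\right)$ ($d{\left(n,y \right)} = \left(n + y\right) \left(-3 + y\right) = \left(-3 + y\right) \left(n + y\right)$)
$r{\left(O,K \right)} = O \left(-11 + K + K^{2}\right)$ ($r{\left(O,K \right)} = \left(1 + \left(K^{2} - 12 - 3 K + 4 K\right)\right) \left(O + 0\right) = \left(1 + \left(K^{2} - 12 - 3 K + 4 K\right)\right) O = \left(1 + \left(-12 + K + K^{2}\right)\right) O = \left(-11 + K + K^{2}\right) O = O \left(-11 + K + K^{2}\right)$)
$\left(-84\right) 34 r{\left(-1,3 \right)} = \left(-84\right) 34 \left(- (-11 + 3 + 3^{2})\right) = - 2856 \left(- (-11 + 3 + 9)\right) = - 2856 \left(\left(-1\right) 1\right) = \left(-2856\right) \left(-1\right) = 2856$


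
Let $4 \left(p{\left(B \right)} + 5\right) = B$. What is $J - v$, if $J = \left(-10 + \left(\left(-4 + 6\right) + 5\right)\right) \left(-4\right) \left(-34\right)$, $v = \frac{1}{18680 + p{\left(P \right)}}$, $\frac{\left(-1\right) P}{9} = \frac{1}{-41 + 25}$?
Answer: $- \frac{487645336}{1195209} \approx -408.0$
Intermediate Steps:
$P = \frac{9}{16}$ ($P = - \frac{9}{-41 + 25} = - \frac{9}{-16} = \left(-9\right) \left(- \frac{1}{16}\right) = \frac{9}{16} \approx 0.5625$)
$p{\left(B \right)} = -5 + \frac{B}{4}$
$v = \frac{64}{1195209}$ ($v = \frac{1}{18680 + \left(-5 + \frac{1}{4} \cdot \frac{9}{16}\right)} = \frac{1}{18680 + \left(-5 + \frac{9}{64}\right)} = \frac{1}{18680 - \frac{311}{64}} = \frac{1}{\frac{1195209}{64}} = \frac{64}{1195209} \approx 5.3547 \cdot 10^{-5}$)
$J = -408$ ($J = \left(-10 + \left(2 + 5\right)\right) \left(-4\right) \left(-34\right) = \left(-10 + 7\right) \left(-4\right) \left(-34\right) = \left(-3\right) \left(-4\right) \left(-34\right) = 12 \left(-34\right) = -408$)
$J - v = -408 - \frac{64}{1195209} = - \frac{487645336}{1195209}$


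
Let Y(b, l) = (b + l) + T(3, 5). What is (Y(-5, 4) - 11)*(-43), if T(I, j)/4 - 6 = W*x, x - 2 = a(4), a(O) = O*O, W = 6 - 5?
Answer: -3612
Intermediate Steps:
W = 1
a(O) = O**2
x = 18 (x = 2 + 4**2 = 2 + 16 = 18)
T(I, j) = 96 (T(I, j) = 24 + 4*(1*18) = 24 + 4*18 = 24 + 72 = 96)
Y(b, l) = 96 + b + l (Y(b, l) = (b + l) + 96 = 96 + b + l)
(Y(-5, 4) - 11)*(-43) = ((96 - 5 + 4) - 11)*(-43) = (95 - 11)*(-43) = 84*(-43) = -3612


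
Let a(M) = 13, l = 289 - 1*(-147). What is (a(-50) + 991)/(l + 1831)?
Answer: 1004/2267 ≈ 0.44288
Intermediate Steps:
l = 436 (l = 289 + 147 = 436)
(a(-50) + 991)/(l + 1831) = (13 + 991)/(436 + 1831) = 1004/2267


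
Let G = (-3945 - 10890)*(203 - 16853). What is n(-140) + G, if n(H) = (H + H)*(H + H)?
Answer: 247081150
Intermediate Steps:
n(H) = 4*H² (n(H) = (2*H)*(2*H) = 4*H²)
G = 247002750 (G = -14835*(-16650) = 247002750)
n(-140) + G = 4*(-140)² + 247002750 = 4*19600 + 247002750 = 78400 + 247002750 = 247081150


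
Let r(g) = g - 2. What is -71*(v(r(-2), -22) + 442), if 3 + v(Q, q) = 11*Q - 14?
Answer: -27051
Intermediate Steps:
r(g) = -2 + g
v(Q, q) = -17 + 11*Q (v(Q, q) = -3 + (11*Q - 14) = -3 + (-14 + 11*Q) = -17 + 11*Q)
-71*(v(r(-2), -22) + 442) = -71*((-17 + 11*(-2 - 2)) + 442) = -71*((-17 + 11*(-4)) + 442) = -71*((-17 - 44) + 442) = -71*(-61 + 442) = -71*381 = -27051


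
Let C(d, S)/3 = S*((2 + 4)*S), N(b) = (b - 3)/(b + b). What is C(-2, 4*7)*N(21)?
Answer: 6048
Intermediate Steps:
N(b) = (-3 + b)/(2*b) (N(b) = (-3 + b)/((2*b)) = (-3 + b)*(1/(2*b)) = (-3 + b)/(2*b))
C(d, S) = 18*S**2 (C(d, S) = 3*(S*((2 + 4)*S)) = 3*(S*(6*S)) = 3*(6*S**2) = 18*S**2)
C(-2, 4*7)*N(21) = (18*(4*7)**2)*((1/2)*(-3 + 21)/21) = (18*28**2)*((1/2)*(1/21)*18) = (18*784)*(3/7) = 14112*(3/7) = 6048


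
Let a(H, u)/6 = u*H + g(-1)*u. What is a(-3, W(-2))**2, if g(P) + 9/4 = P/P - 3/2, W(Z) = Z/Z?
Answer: 4761/4 ≈ 1190.3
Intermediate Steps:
W(Z) = 1
g(P) = -11/4 (g(P) = -9/4 + (P/P - 3/2) = -9/4 + (1 - 3*1/2) = -9/4 + (1 - 3/2) = -9/4 - 1/2 = -11/4)
a(H, u) = -33*u/2 + 6*H*u (a(H, u) = 6*(u*H - 11*u/4) = 6*(H*u - 11*u/4) = 6*(-11*u/4 + H*u) = -33*u/2 + 6*H*u)
a(-3, W(-2))**2 = ((3/2)*1*(-11 + 4*(-3)))**2 = ((3/2)*1*(-11 - 12))**2 = ((3/2)*1*(-23))**2 = (-69/2)**2 = 4761/4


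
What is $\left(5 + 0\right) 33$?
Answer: $165$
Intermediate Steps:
$\left(5 + 0\right) 33 = 5 \cdot 33 = 165$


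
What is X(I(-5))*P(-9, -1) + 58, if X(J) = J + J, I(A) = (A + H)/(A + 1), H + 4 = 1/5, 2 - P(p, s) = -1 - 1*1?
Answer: 378/5 ≈ 75.600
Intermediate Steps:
P(p, s) = 4 (P(p, s) = 2 - (-1 - 1*1) = 2 - (-1 - 1) = 2 - 1*(-2) = 2 + 2 = 4)
H = -19/5 (H = -4 + 1/5 = -4 + ⅕ = -19/5 ≈ -3.8000)
I(A) = (-19/5 + A)/(1 + A) (I(A) = (A - 19/5)/(A + 1) = (-19/5 + A)/(1 + A))
X(J) = 2*J
X(I(-5))*P(-9, -1) + 58 = (2*((-19/5 - 5)/(1 - 5)))*4 + 58 = (2*(-44/5/(-4)))*4 + 58 = (2*(-¼*(-44/5)))*4 + 58 = (2*(11/5))*4 + 58 = (22/5)*4 + 58 = 88/5 + 58 = 378/5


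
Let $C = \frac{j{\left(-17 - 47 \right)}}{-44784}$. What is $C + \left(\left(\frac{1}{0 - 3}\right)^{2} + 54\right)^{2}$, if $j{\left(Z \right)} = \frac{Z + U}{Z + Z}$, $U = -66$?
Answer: $\frac{75529787831}{25795584} \approx 2928.0$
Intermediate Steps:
$j{\left(Z \right)} = \frac{-66 + Z}{2 Z}$ ($j{\left(Z \right)} = \frac{Z - 66}{Z + Z} = \frac{-66 + Z}{2 Z}$)
$C = - \frac{65}{2866176}$ ($C = \frac{\frac{1}{2} \frac{1}{-17 - 47} \left(-66 - 64\right)}{-44784} = \frac{-66 - 64}{2 \left(-64\right)} \left(- \frac{1}{44784}\right) = \frac{1}{2} \left(- \frac{1}{64}\right) \left(-130\right) \left(- \frac{1}{44784}\right) = \frac{65}{64} \left(- \frac{1}{44784}\right) = - \frac{65}{2866176} \approx -2.2678 \cdot 10^{-5}$)
$C + \left(\left(\frac{1}{0 - 3}\right)^{2} + 54\right)^{2} = - \frac{65}{2866176} + \left(\left(\frac{1}{0 - 3}\right)^{2} + 54\right)^{2} = - \frac{65}{2866176} + \left(\left(\frac{1}{-3}\right)^{2} + 54\right)^{2} = - \frac{65}{2866176} + \left(\left(- \frac{1}{3}\right)^{2} + 54\right)^{2} = - \frac{65}{2866176} + \left(\frac{1}{9} + 54\right)^{2} = - \frac{65}{2866176} + \left(\frac{487}{9}\right)^{2} = - \frac{65}{2866176} + \frac{237169}{81} = \frac{75529787831}{25795584}$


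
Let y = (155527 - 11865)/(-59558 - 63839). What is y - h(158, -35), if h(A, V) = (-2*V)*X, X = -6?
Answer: 51683078/123397 ≈ 418.84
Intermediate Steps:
y = -143662/123397 (y = 143662/(-123397) = 143662*(-1/123397) = -143662/123397 ≈ -1.1642)
h(A, V) = 12*V (h(A, V) = -2*V*(-6) = 12*V)
y - h(158, -35) = -143662/123397 - 12*(-35) = -143662/123397 - 1*(-420) = -143662/123397 + 420 = 51683078/123397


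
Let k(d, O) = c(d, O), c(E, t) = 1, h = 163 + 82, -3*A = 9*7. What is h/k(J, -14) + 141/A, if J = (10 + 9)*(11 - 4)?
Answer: 1668/7 ≈ 238.29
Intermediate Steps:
A = -21 (A = -3*7 = -⅓*63 = -21)
h = 245
J = 133 (J = 19*7 = 133)
k(d, O) = 1
h/k(J, -14) + 141/A = 245/1 + 141/(-21) = 245*1 + 141*(-1/21) = 245 - 47/7 = 1668/7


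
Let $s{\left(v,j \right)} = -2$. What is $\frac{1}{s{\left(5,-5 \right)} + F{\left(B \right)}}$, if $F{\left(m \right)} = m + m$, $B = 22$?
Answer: $\frac{1}{42} \approx 0.02381$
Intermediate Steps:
$F{\left(m \right)} = 2 m$
$\frac{1}{s{\left(5,-5 \right)} + F{\left(B \right)}} = \frac{1}{-2 + 2 \cdot 22} = \frac{1}{-2 + 44} = \frac{1}{42}$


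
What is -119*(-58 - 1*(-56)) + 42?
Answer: 280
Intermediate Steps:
-119*(-58 - 1*(-56)) + 42 = -119*(-58 + 56) + 42 = -119*(-2) + 42 = 238 + 42 = 280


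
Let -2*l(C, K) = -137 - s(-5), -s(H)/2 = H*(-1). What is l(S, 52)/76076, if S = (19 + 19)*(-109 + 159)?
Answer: 127/152152 ≈ 0.00083469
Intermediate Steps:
S = 1900 (S = 38*50 = 1900)
s(H) = 2*H (s(H) = -2*H*(-1) = -(-2)*H = 2*H)
l(C, K) = 127/2 (l(C, K) = -(-137 - 2*(-5))/2 = -(-137 - 1*(-10))/2 = -(-137 + 10)/2 = -1/2*(-127) = 127/2)
l(S, 52)/76076 = (127/2)/76076 = (127/2)*(1/76076) = 127/152152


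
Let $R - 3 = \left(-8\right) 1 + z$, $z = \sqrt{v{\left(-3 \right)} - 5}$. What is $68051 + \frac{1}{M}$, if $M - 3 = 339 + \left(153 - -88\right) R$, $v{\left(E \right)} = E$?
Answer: $\frac{82302035404}{1209417} - \frac{482 i \sqrt{2}}{1209417} \approx 68051.0 - 0.00056362 i$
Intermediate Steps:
$z = 2 i \sqrt{2}$ ($z = \sqrt{-3 - 5} = \sqrt{-8} = 2 i \sqrt{2} \approx 2.8284 i$)
$R = -5 + 2 i \sqrt{2}$ ($R = 3 + \left(\left(-8\right) 1 + 2 i \sqrt{2}\right) = 3 - \left(8 - 2 i \sqrt{2}\right) = -5 + 2 i \sqrt{2} \approx -5.0 + 2.8284 i$)
$M = -863 + 482 i \sqrt{2}$ ($M = 3 + \left(339 + \left(153 - -88\right) \left(-5 + 2 i \sqrt{2}\right)\right) = 3 + \left(339 + \left(153 + 88\right) \left(-5 + 2 i \sqrt{2}\right)\right) = 3 + \left(339 + 241 \left(-5 + 2 i \sqrt{2}\right)\right) = 3 - \left(866 - 482 i \sqrt{2}\right) = -863 + 482 i \sqrt{2} \approx -863.0 + 681.65 i$)
$68051 + \frac{1}{M} = 68051 + \frac{1}{-863 + 482 i \sqrt{2}}$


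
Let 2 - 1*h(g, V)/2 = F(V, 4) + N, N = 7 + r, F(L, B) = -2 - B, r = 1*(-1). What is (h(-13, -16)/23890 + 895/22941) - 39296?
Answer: -10768281770863/274030245 ≈ -39296.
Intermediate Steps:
r = -1
N = 6 (N = 7 - 1 = 6)
h(g, V) = 4 (h(g, V) = 4 - 2*((-2 - 1*4) + 6) = 4 - 2*((-2 - 4) + 6) = 4 - 2*(-6 + 6) = 4 - 2*0 = 4 + 0 = 4)
(h(-13, -16)/23890 + 895/22941) - 39296 = (4/23890 + 895/22941) - 39296 = (4*(1/23890) + 895*(1/22941)) - 39296 = (2/11945 + 895/22941) - 39296 = 10736657/274030245 - 39296 = -10768281770863/274030245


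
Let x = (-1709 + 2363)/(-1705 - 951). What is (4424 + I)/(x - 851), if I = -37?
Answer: -54448/10565 ≈ -5.1536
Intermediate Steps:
x = -327/1328 (x = 654/(-2656) = 654*(-1/2656) = -327/1328 ≈ -0.24623)
(4424 + I)/(x - 851) = (4424 - 37)/(-327/1328 - 851) = 4387/(-1130455/1328) = 4387*(-1328/1130455) = -54448/10565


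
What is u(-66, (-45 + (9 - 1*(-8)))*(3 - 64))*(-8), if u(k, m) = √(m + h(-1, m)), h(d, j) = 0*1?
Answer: -16*√427 ≈ -330.62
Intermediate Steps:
h(d, j) = 0
u(k, m) = √m (u(k, m) = √(m + 0) = √m)
u(-66, (-45 + (9 - 1*(-8)))*(3 - 64))*(-8) = √((-45 + (9 - 1*(-8)))*(3 - 64))*(-8) = √((-45 + (9 + 8))*(-61))*(-8) = √((-45 + 17)*(-61))*(-8) = √(-28*(-61))*(-8) = √1708*(-8) = (2*√427)*(-8) = -16*√427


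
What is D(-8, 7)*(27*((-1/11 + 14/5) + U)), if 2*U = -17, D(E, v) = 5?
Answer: -17199/22 ≈ -781.77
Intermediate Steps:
U = -17/2 (U = (½)*(-17) = -17/2 ≈ -8.5000)
D(-8, 7)*(27*((-1/11 + 14/5) + U)) = 5*(27*((-1/11 + 14/5) - 17/2)) = 5*(27*(149/55 - 17/2)) = 5*(27*(-637/110)) = 5*(-17199/110) = -17199/22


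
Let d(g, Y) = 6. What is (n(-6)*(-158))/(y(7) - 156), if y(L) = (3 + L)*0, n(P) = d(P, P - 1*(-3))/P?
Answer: -79/78 ≈ -1.0128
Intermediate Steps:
n(P) = 6/P
y(L) = 0
(n(-6)*(-158))/(y(7) - 156) = ((6/(-6))*(-158))/(0 - 156) = ((6*(-⅙))*(-158))/(-156) = -1*(-158)*(-1/156) = 158*(-1/156) = -79/78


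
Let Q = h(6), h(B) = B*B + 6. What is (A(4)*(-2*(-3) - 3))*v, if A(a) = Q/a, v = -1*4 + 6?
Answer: 63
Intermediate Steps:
h(B) = 6 + B² (h(B) = B² + 6 = 6 + B²)
v = 2 (v = -4 + 6 = 2)
Q = 42 (Q = 6 + 6² = 6 + 36 = 42)
A(a) = 42/a
(A(4)*(-2*(-3) - 3))*v = ((42/4)*(-2*(-3) - 3))*2 = ((42*(¼))*(6 - 3))*2 = ((21/2)*3)*2 = (63/2)*2 = 63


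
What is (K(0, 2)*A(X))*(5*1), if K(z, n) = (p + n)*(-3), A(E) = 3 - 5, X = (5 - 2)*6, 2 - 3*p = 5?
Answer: 30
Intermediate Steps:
p = -1 (p = ⅔ - ⅓*5 = ⅔ - 5/3 = -1)
X = 18 (X = 3*6 = 18)
A(E) = -2
K(z, n) = 3 - 3*n (K(z, n) = (-1 + n)*(-3) = 3 - 3*n)
(K(0, 2)*A(X))*(5*1) = ((3 - 3*2)*(-2))*(5*1) = ((3 - 6)*(-2))*5 = -3*(-2)*5 = 6*5 = 30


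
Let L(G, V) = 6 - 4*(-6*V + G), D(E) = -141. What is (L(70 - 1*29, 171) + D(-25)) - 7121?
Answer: -3316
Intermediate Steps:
L(G, V) = 6 - 4*G + 24*V (L(G, V) = 6 - 4*(G - 6*V) = 6 + (-4*G + 24*V) = 6 - 4*G + 24*V)
(L(70 - 1*29, 171) + D(-25)) - 7121 = ((6 - 4*(70 - 1*29) + 24*171) - 141) - 7121 = ((6 - 4*(70 - 29) + 4104) - 141) - 7121 = ((6 - 4*41 + 4104) - 141) - 7121 = ((6 - 164 + 4104) - 141) - 7121 = (3946 - 141) - 7121 = 3805 - 7121 = -3316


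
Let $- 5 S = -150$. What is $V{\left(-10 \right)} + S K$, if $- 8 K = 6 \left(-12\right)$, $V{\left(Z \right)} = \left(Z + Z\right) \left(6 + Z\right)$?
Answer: $350$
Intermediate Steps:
$S = 30$ ($S = \left(- \frac{1}{5}\right) \left(-150\right) = 30$)
$V{\left(Z \right)} = 2 Z \left(6 + Z\right)$
$K = 9$ ($K = - \frac{6 \left(-12\right)}{8} = \left(- \frac{1}{8}\right) \left(-72\right) = 9$)
$V{\left(-10 \right)} + S K = 2 \left(-10\right) \left(6 - 10\right) + 30 \cdot 9 = 2 \left(-10\right) \left(-4\right) + 270 = 80 + 270 = 350$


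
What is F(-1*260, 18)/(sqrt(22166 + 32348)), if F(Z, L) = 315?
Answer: 315*sqrt(54514)/54514 ≈ 1.3491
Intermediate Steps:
F(-1*260, 18)/(sqrt(22166 + 32348)) = 315/(sqrt(22166 + 32348)) = 315/(sqrt(54514)) = 315*(sqrt(54514)/54514) = 315*sqrt(54514)/54514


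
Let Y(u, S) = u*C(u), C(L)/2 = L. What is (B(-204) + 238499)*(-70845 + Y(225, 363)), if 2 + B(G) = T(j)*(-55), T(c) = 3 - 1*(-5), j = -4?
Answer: 7238123085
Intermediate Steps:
C(L) = 2*L
T(c) = 8 (T(c) = 3 + 5 = 8)
B(G) = -442 (B(G) = -2 + 8*(-55) = -2 - 440 = -442)
Y(u, S) = 2*u² (Y(u, S) = u*(2*u) = 2*u²)
(B(-204) + 238499)*(-70845 + Y(225, 363)) = (-442 + 238499)*(-70845 + 2*225²) = 238057*(-70845 + 2*50625) = 238057*(-70845 + 101250) = 238057*30405 = 7238123085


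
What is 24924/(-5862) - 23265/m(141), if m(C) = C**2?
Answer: -248973/45919 ≈ -5.4220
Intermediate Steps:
24924/(-5862) - 23265/m(141) = 24924/(-5862) - 23265/(141**2) = 24924*(-1/5862) - 23265/19881 = -4154/977 - 23265*1/19881 = -4154/977 - 55/47 = -248973/45919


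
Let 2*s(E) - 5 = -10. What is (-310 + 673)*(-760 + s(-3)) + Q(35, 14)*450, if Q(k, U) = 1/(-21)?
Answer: -3875325/14 ≈ -2.7681e+5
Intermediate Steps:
s(E) = -5/2 (s(E) = 5/2 + (½)*(-10) = 5/2 - 5 = -5/2)
Q(k, U) = -1/21
(-310 + 673)*(-760 + s(-3)) + Q(35, 14)*450 = (-310 + 673)*(-760 - 5/2) - 1/21*450 = 363*(-1525/2) - 150/7 = -553575/2 - 150/7 = -3875325/14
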